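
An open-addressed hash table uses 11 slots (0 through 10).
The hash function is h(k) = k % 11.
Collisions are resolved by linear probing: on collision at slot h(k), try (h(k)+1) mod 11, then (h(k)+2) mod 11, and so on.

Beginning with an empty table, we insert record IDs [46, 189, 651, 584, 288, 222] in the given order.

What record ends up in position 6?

222

Insert 46: h=2, slot 2 empty → index 2.
Insert 189: h=2, slot 2 occupied → index 3.
Insert 651: h=2, slots 2,3 occupied → index 4.
Insert 584: h=1, slot 1 empty → index 1.
Insert 288: h=2, slots 2,3,4 occupied → index 5.
Insert 222: h=2, slots 2,3,4,5 occupied → index 6.
Table: [., 584, 46, 189, 651, 288, 222, ., ., ., .]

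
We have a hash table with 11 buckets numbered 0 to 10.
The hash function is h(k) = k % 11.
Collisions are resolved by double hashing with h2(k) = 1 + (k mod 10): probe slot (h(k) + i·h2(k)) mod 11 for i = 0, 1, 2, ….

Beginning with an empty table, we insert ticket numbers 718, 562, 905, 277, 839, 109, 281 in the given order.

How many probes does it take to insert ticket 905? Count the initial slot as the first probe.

718 hashes to 3; slot 3 is free → place at 3.
562 hashes to 1; slot 1 is free → place at 1.
905 hashes to 3, h2=6; 3 taken → place at 9.
277 hashes to 2; slot 2 is free → place at 2.
839 hashes to 3, h2=10; 3,2,1 taken → place at 0.
109 hashes to 10; slot 10 is free → place at 10.
281 hashes to 6; slot 6 is free → place at 6.
Table: [839, 562, 277, 718, ∅, ∅, 281, ∅, ∅, 905, 109]

2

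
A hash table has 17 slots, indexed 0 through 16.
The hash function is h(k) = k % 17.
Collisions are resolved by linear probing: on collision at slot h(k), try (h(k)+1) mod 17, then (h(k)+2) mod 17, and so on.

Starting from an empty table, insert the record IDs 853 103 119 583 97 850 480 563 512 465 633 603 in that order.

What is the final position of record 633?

Insert 853: h=3, slot 3 empty -> index 3.
Insert 103: h=1, slot 1 empty -> index 1.
Insert 119: h=0, slot 0 empty -> index 0.
Insert 583: h=5, slot 5 empty -> index 5.
Insert 97: h=12, slot 12 empty -> index 12.
Insert 850: h=0, slots 0,1 occupied -> index 2.
Insert 480: h=4, slot 4 empty -> index 4.
Insert 563: h=2, slots 2,3,4,5 occupied -> index 6.
Insert 512: h=2, slots 2,3,4,5,6 occupied -> index 7.
Insert 465: h=6, slots 6,7 occupied -> index 8.
Insert 633: h=4, slots 4,5,6,7,8 occupied -> index 9.
Insert 603: h=8, slots 8,9 occupied -> index 10.
Table: [119, 103, 850, 853, 480, 583, 563, 512, 465, 633, 603, ∅, 97, ∅, ∅, ∅, ∅]

9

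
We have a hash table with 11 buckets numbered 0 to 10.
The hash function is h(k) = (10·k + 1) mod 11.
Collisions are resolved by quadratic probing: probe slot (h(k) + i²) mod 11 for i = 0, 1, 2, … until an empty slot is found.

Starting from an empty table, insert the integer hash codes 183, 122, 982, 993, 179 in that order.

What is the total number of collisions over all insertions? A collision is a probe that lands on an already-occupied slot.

3

Insert 183: h=5, slot 5 empty → index 5.
Insert 122: h=0, slot 0 empty → index 0.
Insert 982: h=9, slot 9 empty → index 9.
Insert 993: h=9, slot 9 occupied → index 10.
Insert 179: h=9, slots 9,10 occupied → index 2.
Table: [122, —, 179, —, —, 183, —, —, —, 982, 993]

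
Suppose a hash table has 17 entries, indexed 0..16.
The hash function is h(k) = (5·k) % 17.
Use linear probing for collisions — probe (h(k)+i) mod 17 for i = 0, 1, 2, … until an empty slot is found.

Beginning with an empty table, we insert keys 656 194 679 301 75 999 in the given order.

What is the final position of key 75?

Insert 656: h=16, slot 16 empty -> index 16.
Insert 194: h=1, slot 1 empty -> index 1.
Insert 679: h=12, slot 12 empty -> index 12.
Insert 301: h=9, slot 9 empty -> index 9.
Insert 75: h=1, slot 1 occupied -> index 2.
Insert 999: h=14, slot 14 empty -> index 14.
Table: [-, 194, 75, -, -, -, -, -, -, 301, -, -, 679, -, 999, -, 656]

2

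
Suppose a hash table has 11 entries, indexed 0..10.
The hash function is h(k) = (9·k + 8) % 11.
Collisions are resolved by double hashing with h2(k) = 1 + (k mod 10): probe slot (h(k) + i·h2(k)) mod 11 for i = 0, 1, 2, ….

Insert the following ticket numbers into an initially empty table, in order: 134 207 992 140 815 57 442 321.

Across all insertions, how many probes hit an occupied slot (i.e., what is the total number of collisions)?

134 hashes to 4; slot 4 is free => place at 4.
207 hashes to 1; slot 1 is free => place at 1.
992 hashes to 4, h2=3; 4 taken => place at 7.
140 hashes to 3; slot 3 is free => place at 3.
815 hashes to 6; slot 6 is free => place at 6.
57 hashes to 4, h2=8; 4,1 taken => place at 9.
442 hashes to 4, h2=3; 4,7 taken => place at 10.
321 hashes to 4, h2=2; 4,6 taken => place at 8.
Table: [_, 207, _, 140, 134, _, 815, 992, 321, 57, 442]

7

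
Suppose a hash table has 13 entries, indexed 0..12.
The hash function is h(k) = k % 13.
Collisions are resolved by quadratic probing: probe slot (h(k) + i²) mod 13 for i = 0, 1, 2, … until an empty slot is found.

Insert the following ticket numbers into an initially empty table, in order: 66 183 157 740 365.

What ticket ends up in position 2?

66: h=1 → slot 1
183: h=1, probe 1,2 → slot 2
157: h=1, probe 1,2,5 → slot 5
740: h=12 → slot 12
365: h=1, probe 1,2,5,10 → slot 10
Table: [—, 66, 183, —, —, 157, —, —, —, —, 365, —, 740]

183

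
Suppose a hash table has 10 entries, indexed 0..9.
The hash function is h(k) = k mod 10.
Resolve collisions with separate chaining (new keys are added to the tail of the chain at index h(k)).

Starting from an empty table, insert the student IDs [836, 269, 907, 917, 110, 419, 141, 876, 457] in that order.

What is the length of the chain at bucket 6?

2

Insert 836: h=6, bucket 6 empty -> new chain.
Insert 269: h=9, bucket 9 empty -> new chain.
Insert 907: h=7, bucket 7 empty -> new chain.
Insert 917: h=7, bucket 7 nonempty -> append to chain.
Insert 110: h=0, bucket 0 empty -> new chain.
Insert 419: h=9, bucket 9 nonempty -> append to chain.
Insert 141: h=1, bucket 1 empty -> new chain.
Insert 876: h=6, bucket 6 nonempty -> append to chain.
Insert 457: h=7, bucket 7 nonempty -> append to chain.
Final buckets:
0: 110
1: 141
2: ∅
3: ∅
4: ∅
5: ∅
6: 836 -> 876
7: 907 -> 917 -> 457
8: ∅
9: 269 -> 419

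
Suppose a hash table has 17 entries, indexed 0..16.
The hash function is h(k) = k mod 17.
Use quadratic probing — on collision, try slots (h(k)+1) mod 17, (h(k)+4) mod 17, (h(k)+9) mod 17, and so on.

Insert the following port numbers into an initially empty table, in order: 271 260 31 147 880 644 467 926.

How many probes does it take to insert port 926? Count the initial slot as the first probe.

271 hashes to 16; slot 16 is free -> place at 16.
260 hashes to 5; slot 5 is free -> place at 5.
31 hashes to 14; slot 14 is free -> place at 14.
147 hashes to 11; slot 11 is free -> place at 11.
880 hashes to 13; slot 13 is free -> place at 13.
644 hashes to 15; slot 15 is free -> place at 15.
467 hashes to 8; slot 8 is free -> place at 8.
926 hashes to 8; 8 taken -> place at 9.
Table: [—, —, —, —, —, 260, —, —, 467, 926, —, 147, —, 880, 31, 644, 271]

2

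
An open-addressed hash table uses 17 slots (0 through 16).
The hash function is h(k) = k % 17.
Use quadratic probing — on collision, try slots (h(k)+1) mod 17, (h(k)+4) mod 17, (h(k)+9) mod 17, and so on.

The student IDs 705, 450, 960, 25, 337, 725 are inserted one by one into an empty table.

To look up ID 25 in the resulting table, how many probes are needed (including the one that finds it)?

4

Insert 705: h=8, slot 8 empty => index 8.
Insert 450: h=8, slot 8 occupied => index 9.
Insert 960: h=8, slots 8,9 occupied => index 12.
Insert 25: h=8, slots 8,9,12 occupied => index 0.
Insert 337: h=14, slot 14 empty => index 14.
Insert 725: h=11, slot 11 empty => index 11.
Table: [25, -, -, -, -, -, -, -, 705, 450, -, 725, 960, -, 337, -, -]
Lookup 25: h=8, probe 8,9,12,0 → found at 0.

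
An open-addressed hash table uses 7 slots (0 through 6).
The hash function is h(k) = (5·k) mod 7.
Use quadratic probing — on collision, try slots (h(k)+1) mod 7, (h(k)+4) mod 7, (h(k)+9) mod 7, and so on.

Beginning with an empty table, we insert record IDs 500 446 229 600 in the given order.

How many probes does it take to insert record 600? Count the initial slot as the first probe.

4

500 hashes to 1; slot 1 is free -> place at 1.
446 hashes to 4; slot 4 is free -> place at 4.
229 hashes to 4; 4 taken -> place at 5.
600 hashes to 4; 4,5,1 taken -> place at 6.
Table: [∅, 500, ∅, ∅, 446, 229, 600]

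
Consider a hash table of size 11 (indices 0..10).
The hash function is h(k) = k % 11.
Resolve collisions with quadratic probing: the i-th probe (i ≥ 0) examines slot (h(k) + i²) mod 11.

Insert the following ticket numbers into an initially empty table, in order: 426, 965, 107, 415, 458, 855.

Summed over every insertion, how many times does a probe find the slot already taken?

Insert 426: h=8, slot 8 empty → index 8.
Insert 965: h=8, slot 8 occupied → index 9.
Insert 107: h=8, slots 8,9 occupied → index 1.
Insert 415: h=8, slots 8,9,1 occupied → index 6.
Insert 458: h=7, slot 7 empty → index 7.
Insert 855: h=8, slots 8,9,1,6 occupied → index 2.
Table: [—, 107, 855, —, —, —, 415, 458, 426, 965, —]

10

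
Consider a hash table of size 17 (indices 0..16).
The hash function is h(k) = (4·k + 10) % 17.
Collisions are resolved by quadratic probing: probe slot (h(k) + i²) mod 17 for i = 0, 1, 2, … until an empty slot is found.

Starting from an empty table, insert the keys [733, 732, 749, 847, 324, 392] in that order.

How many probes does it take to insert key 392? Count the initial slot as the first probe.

733 hashes to 1; slot 1 is free => place at 1.
732 hashes to 14; slot 14 is free => place at 14.
749 hashes to 14; 14 taken => place at 15.
847 hashes to 15; 15 taken => place at 16.
324 hashes to 14; 14,15,1 taken => place at 6.
392 hashes to 14; 14,15,1,6 taken => place at 13.
Table: [-, 733, -, -, -, -, 324, -, -, -, -, -, -, 392, 732, 749, 847]

5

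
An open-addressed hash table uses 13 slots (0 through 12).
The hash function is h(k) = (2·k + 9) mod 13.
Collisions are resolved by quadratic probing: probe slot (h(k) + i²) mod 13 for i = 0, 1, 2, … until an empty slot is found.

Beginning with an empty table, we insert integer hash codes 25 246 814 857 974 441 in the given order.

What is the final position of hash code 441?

10

25 hashes to 7; slot 7 is free -> place at 7.
246 hashes to 7; 7 taken -> place at 8.
814 hashes to 12; slot 12 is free -> place at 12.
857 hashes to 7; 7,8 taken -> place at 11.
974 hashes to 7; 7,8,11 taken -> place at 3.
441 hashes to 7; 7,8,11,3 taken -> place at 10.
Table: [_, _, _, 974, _, _, _, 25, 246, _, 441, 857, 814]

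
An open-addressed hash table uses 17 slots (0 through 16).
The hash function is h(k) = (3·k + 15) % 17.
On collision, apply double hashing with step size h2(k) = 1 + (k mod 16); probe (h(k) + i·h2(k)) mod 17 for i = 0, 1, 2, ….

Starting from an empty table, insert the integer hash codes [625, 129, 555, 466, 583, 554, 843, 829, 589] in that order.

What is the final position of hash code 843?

6

Insert 625: h=3, slot 3 empty -> index 3.
Insert 129: h=11, slot 11 empty -> index 11.
Insert 555: h=14, slot 14 empty -> index 14.
Insert 466: h=2, slot 2 empty -> index 2.
Insert 583: h=13, slot 13 empty -> index 13.
Insert 554: h=11, h2=11, slot 11 occupied -> index 5.
Insert 843: h=11, h2=12, slot 11 occupied -> index 6.
Insert 829: h=3, h2=14, slot 3 occupied -> index 0.
Insert 589: h=14, h2=14, slots 14,11 occupied -> index 8.
Table: [829, ., 466, 625, ., 554, 843, ., 589, ., ., 129, ., 583, 555, ., .]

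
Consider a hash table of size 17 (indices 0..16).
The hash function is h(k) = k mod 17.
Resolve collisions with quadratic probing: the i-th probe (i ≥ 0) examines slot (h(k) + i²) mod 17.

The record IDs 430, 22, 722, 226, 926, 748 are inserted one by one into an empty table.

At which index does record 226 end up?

430 hashes to 5; slot 5 is free → place at 5.
22 hashes to 5; 5 taken → place at 6.
722 hashes to 8; slot 8 is free → place at 8.
226 hashes to 5; 5,6 taken → place at 9.
926 hashes to 8; 8,9 taken → place at 12.
748 hashes to 0; slot 0 is free → place at 0.
Table: [748, ∅, ∅, ∅, ∅, 430, 22, ∅, 722, 226, ∅, ∅, 926, ∅, ∅, ∅, ∅]

9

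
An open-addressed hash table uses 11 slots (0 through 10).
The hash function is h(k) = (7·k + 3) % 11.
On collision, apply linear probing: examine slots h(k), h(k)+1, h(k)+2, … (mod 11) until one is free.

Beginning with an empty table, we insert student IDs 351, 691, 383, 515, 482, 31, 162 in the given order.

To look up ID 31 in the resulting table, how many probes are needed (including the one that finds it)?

Insert 351: h=7, slot 7 empty => index 7.
Insert 691: h=0, slot 0 empty => index 0.
Insert 383: h=0, slot 0 occupied => index 1.
Insert 515: h=0, slots 0,1 occupied => index 2.
Insert 482: h=0, slots 0,1,2 occupied => index 3.
Insert 31: h=0, slots 0,1,2,3 occupied => index 4.
Insert 162: h=4, slot 4 occupied => index 5.
Table: [691, 383, 515, 482, 31, 162, —, 351, —, —, —]
Lookup 31: h=0, probe 0,1,2,3,4 → found at 4.

5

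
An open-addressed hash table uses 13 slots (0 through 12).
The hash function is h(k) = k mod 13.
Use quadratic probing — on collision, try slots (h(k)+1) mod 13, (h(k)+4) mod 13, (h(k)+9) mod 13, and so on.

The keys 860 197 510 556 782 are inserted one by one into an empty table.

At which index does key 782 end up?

Insert 860: h=2, slot 2 empty -> index 2.
Insert 197: h=2, slot 2 occupied -> index 3.
Insert 510: h=3, slot 3 occupied -> index 4.
Insert 556: h=10, slot 10 empty -> index 10.
Insert 782: h=2, slots 2,3 occupied -> index 6.
Table: [_, _, 860, 197, 510, _, 782, _, _, _, 556, _, _]

6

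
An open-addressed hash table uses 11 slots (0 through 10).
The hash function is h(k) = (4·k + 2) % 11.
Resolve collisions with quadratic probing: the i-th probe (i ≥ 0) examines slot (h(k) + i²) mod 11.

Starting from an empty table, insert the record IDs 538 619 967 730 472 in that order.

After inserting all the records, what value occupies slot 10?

538: h=9 → slot 9
619: h=3 → slot 3
967: h=9, probe 9,10 → slot 10
730: h=7 → slot 7
472: h=9, probe 9,10,2 → slot 2
Table: [—, —, 472, 619, —, —, —, 730, —, 538, 967]

967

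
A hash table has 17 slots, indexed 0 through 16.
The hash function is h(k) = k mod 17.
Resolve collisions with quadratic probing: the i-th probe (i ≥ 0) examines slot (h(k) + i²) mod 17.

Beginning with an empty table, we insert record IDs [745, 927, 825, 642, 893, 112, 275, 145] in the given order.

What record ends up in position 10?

825

Insert 745: h=14, slot 14 empty -> index 14.
Insert 927: h=9, slot 9 empty -> index 9.
Insert 825: h=9, slot 9 occupied -> index 10.
Insert 642: h=13, slot 13 empty -> index 13.
Insert 893: h=9, slots 9,10,13 occupied -> index 1.
Insert 112: h=10, slot 10 occupied -> index 11.
Insert 275: h=3, slot 3 empty -> index 3.
Insert 145: h=9, slots 9,10,13,1 occupied -> index 8.
Table: [—, 893, —, 275, —, —, —, —, 145, 927, 825, 112, —, 642, 745, —, —]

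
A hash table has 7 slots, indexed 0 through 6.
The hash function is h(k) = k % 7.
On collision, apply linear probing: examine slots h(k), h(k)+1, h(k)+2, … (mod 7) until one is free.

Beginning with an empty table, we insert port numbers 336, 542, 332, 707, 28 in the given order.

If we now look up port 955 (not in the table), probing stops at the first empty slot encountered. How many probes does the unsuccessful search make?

3

336 hashes to 0; slot 0 is free -> place at 0.
542 hashes to 3; slot 3 is free -> place at 3.
332 hashes to 3; 3 taken -> place at 4.
707 hashes to 0; 0 taken -> place at 1.
28 hashes to 0; 0,1 taken -> place at 2.
Table: [336, 707, 28, 542, 332, -, -]
Lookup 955: h=3, probe 3,4,5 → slot 5 empty, not found.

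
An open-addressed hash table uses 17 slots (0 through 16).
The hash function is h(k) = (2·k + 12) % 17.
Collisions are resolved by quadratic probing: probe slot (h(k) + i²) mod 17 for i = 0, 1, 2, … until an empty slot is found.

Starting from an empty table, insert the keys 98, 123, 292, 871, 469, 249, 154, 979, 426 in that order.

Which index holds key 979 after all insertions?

16

98: h=4 -> slot 4
123: h=3 -> slot 3
292: h=1 -> slot 1
871: h=3, probe 3,4,7 -> slot 7
469: h=15 -> slot 15
249: h=0 -> slot 0
154: h=14 -> slot 14
979: h=15, probe 15,16 -> slot 16
426: h=14, probe 14,15,1,6 -> slot 6
Table: [249, 292, ., 123, 98, ., 426, 871, ., ., ., ., ., ., 154, 469, 979]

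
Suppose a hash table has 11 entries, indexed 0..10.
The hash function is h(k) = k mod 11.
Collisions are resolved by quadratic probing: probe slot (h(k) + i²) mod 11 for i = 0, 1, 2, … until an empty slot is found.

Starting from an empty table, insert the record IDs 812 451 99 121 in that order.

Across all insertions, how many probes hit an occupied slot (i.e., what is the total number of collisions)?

812: h=9 → slot 9
451: h=0 → slot 0
99: h=0, probe 0,1 → slot 1
121: h=0, probe 0,1,4 → slot 4
Table: [451, 99, —, —, 121, —, —, —, —, 812, —]

3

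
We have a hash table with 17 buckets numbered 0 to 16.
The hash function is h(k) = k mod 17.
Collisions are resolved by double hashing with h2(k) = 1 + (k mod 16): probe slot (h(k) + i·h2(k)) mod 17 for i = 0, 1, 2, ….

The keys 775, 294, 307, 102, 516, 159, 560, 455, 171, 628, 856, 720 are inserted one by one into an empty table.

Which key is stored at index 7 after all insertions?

720

775 hashes to 10; slot 10 is free -> place at 10.
294 hashes to 5; slot 5 is free -> place at 5.
307 hashes to 1; slot 1 is free -> place at 1.
102 hashes to 0; slot 0 is free -> place at 0.
516 hashes to 6; slot 6 is free -> place at 6.
159 hashes to 6, h2=16; 6,5 taken -> place at 4.
560 hashes to 16; slot 16 is free -> place at 16.
455 hashes to 13; slot 13 is free -> place at 13.
171 hashes to 1, h2=12; 1,13 taken -> place at 8.
628 hashes to 16, h2=5; 16,4 taken -> place at 9.
856 hashes to 6, h2=9; 6 taken -> place at 15.
720 hashes to 6, h2=1; 6 taken -> place at 7.
Table: [102, 307, —, —, 159, 294, 516, 720, 171, 628, 775, —, —, 455, —, 856, 560]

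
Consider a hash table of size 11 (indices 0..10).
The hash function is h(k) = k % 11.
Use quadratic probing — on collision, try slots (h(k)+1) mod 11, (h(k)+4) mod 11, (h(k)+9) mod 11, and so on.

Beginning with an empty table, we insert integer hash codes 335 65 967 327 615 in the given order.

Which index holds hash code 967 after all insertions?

0

335 hashes to 5; slot 5 is free → place at 5.
65 hashes to 10; slot 10 is free → place at 10.
967 hashes to 10; 10 taken → place at 0.
327 hashes to 8; slot 8 is free → place at 8.
615 hashes to 10; 10,0 taken → place at 3.
Table: [967, _, _, 615, _, 335, _, _, 327, _, 65]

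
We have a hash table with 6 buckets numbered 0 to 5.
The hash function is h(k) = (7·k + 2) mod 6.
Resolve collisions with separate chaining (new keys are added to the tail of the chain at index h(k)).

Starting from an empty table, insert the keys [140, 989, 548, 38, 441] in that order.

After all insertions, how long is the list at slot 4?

3

Insert 140: h=4, bucket 4 empty → new chain.
Insert 989: h=1, bucket 1 empty → new chain.
Insert 548: h=4, bucket 4 nonempty → append to chain.
Insert 38: h=4, bucket 4 nonempty → append to chain.
Insert 441: h=5, bucket 5 empty → new chain.
Final buckets:
0: -
1: 989
2: -
3: -
4: 140 -> 548 -> 38
5: 441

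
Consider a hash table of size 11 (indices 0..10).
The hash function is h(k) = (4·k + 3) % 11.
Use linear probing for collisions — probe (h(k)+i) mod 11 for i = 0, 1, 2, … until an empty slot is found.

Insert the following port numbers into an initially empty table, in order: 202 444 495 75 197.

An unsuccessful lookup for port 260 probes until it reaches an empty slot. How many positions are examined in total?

202: h=8 => slot 8
444: h=8, probe 8,9 => slot 9
495: h=3 => slot 3
75: h=6 => slot 6
197: h=10 => slot 10
Table: [_, _, _, 495, _, _, 75, _, 202, 444, 197]
Lookup 260: h=9, probe 9,10,0 → slot 0 empty, not found.

3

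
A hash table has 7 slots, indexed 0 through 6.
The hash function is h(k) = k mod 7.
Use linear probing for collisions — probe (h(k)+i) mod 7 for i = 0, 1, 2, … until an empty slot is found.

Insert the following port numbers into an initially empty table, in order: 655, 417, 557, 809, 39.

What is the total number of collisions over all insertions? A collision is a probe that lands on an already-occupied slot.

Insert 655: h=4, slot 4 empty → index 4.
Insert 417: h=4, slot 4 occupied → index 5.
Insert 557: h=4, slots 4,5 occupied → index 6.
Insert 809: h=4, slots 4,5,6 occupied → index 0.
Insert 39: h=4, slots 4,5,6,0 occupied → index 1.
Table: [809, 39, _, _, 655, 417, 557]

10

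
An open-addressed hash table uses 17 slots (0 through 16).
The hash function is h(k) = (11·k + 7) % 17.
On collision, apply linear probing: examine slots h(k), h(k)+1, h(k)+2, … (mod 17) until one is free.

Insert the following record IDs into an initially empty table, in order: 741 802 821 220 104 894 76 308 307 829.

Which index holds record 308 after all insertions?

14

741 hashes to 15; slot 15 is free -> place at 15.
802 hashes to 6; slot 6 is free -> place at 6.
821 hashes to 11; slot 11 is free -> place at 11.
220 hashes to 13; slot 13 is free -> place at 13.
104 hashes to 12; slot 12 is free -> place at 12.
894 hashes to 15; 15 taken -> place at 16.
76 hashes to 10; slot 10 is free -> place at 10.
308 hashes to 12; 12,13 taken -> place at 14.
307 hashes to 1; slot 1 is free -> place at 1.
829 hashes to 14; 14,15,16 taken -> place at 0.
Table: [829, 307, ., ., ., ., 802, ., ., ., 76, 821, 104, 220, 308, 741, 894]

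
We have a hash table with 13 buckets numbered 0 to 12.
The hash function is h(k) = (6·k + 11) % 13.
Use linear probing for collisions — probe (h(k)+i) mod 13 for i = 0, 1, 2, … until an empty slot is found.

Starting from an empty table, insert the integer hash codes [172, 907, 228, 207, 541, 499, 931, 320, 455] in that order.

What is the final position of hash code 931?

Insert 172: h=3, slot 3 empty => index 3.
Insert 907: h=6, slot 6 empty => index 6.
Insert 228: h=1, slot 1 empty => index 1.
Insert 207: h=5, slot 5 empty => index 5.
Insert 541: h=7, slot 7 empty => index 7.
Insert 499: h=2, slot 2 empty => index 2.
Insert 931: h=7, slot 7 occupied => index 8.
Insert 320: h=7, slots 7,8 occupied => index 9.
Insert 455: h=11, slot 11 empty => index 11.
Table: [∅, 228, 499, 172, ∅, 207, 907, 541, 931, 320, ∅, 455, ∅]

8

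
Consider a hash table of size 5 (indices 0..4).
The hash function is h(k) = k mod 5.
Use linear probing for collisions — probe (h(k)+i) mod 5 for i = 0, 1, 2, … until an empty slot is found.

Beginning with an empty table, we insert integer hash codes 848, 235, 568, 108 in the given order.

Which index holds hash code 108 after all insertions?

1

848 hashes to 3; slot 3 is free => place at 3.
235 hashes to 0; slot 0 is free => place at 0.
568 hashes to 3; 3 taken => place at 4.
108 hashes to 3; 3,4,0 taken => place at 1.
Table: [235, 108, —, 848, 568]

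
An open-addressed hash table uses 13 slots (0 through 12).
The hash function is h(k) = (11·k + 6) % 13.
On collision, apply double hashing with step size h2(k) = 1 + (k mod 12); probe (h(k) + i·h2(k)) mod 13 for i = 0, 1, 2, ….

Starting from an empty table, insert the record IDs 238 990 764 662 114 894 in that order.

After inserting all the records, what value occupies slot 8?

662

238 hashes to 11; slot 11 is free => place at 11.
990 hashes to 2; slot 2 is free => place at 2.
764 hashes to 12; slot 12 is free => place at 12.
662 hashes to 8; slot 8 is free => place at 8.
114 hashes to 12, h2=7; 12 taken => place at 6.
894 hashes to 12, h2=7; 12,6 taken => place at 0.
Table: [894, _, 990, _, _, _, 114, _, 662, _, _, 238, 764]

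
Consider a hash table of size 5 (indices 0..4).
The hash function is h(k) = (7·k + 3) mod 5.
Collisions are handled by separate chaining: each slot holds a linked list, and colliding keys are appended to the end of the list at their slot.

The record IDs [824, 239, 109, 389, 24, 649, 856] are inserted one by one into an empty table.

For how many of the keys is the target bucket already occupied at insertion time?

Insert 824: h=1, bucket 1 empty -> new chain.
Insert 239: h=1, bucket 1 nonempty -> append to chain.
Insert 109: h=1, bucket 1 nonempty -> append to chain.
Insert 389: h=1, bucket 1 nonempty -> append to chain.
Insert 24: h=1, bucket 1 nonempty -> append to chain.
Insert 649: h=1, bucket 1 nonempty -> append to chain.
Insert 856: h=0, bucket 0 empty -> new chain.
Final buckets:
0: 856
1: 824 -> 239 -> 109 -> 389 -> 24 -> 649
2: ∅
3: ∅
4: ∅

5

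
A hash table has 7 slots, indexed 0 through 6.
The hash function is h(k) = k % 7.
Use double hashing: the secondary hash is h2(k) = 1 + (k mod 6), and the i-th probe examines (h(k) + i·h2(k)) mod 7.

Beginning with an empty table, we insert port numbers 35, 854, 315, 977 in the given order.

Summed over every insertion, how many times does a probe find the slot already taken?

35: h=0 → slot 0
854: h=0, h2=3, probe 0,3 → slot 3
315: h=0, h2=4, probe 0,4 → slot 4
977: h=4, h2=6, probe 4,3,2 → slot 2
Table: [35, _, 977, 854, 315, _, _]

4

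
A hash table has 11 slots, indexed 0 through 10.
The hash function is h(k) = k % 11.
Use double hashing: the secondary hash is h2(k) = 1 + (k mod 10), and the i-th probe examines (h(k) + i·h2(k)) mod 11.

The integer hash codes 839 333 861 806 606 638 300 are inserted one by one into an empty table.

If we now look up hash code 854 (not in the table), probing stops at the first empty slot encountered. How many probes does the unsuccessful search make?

839 hashes to 3; slot 3 is free → place at 3.
333 hashes to 3, h2=4; 3 taken → place at 7.
861 hashes to 3, h2=2; 3 taken → place at 5.
806 hashes to 3, h2=7; 3 taken → place at 10.
606 hashes to 1; slot 1 is free → place at 1.
638 hashes to 0; slot 0 is free → place at 0.
300 hashes to 3, h2=1; 3 taken → place at 4.
Table: [638, 606, -, 839, 300, 861, -, 333, -, -, 806]
Lookup 854: h=7, h2=5, probe 7,1,6 → slot 6 empty, not found.

3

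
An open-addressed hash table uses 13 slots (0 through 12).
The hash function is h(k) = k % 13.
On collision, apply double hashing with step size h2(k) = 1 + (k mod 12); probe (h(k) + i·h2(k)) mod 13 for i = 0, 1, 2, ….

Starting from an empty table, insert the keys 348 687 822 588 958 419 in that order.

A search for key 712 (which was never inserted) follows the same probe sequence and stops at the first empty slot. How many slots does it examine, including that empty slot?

Insert 348: h=10, slot 10 empty → index 10.
Insert 687: h=11, slot 11 empty → index 11.
Insert 822: h=3, slot 3 empty → index 3.
Insert 588: h=3, h2=1, slot 3 occupied → index 4.
Insert 958: h=9, slot 9 empty → index 9.
Insert 419: h=3, h2=12, slot 3 occupied → index 2.
Table: [_, _, 419, 822, 588, _, _, _, _, 958, 348, 687, _]
Lookup 712: h=10, h2=5, probe 10,2,7 → slot 7 empty, not found.

3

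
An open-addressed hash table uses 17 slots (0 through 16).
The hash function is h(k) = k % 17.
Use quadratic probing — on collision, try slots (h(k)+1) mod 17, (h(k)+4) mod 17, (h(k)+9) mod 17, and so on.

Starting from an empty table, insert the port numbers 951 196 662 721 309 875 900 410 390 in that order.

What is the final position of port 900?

Insert 951: h=16, slot 16 empty => index 16.
Insert 196: h=9, slot 9 empty => index 9.
Insert 662: h=16, slot 16 occupied => index 0.
Insert 721: h=7, slot 7 empty => index 7.
Insert 309: h=3, slot 3 empty => index 3.
Insert 875: h=8, slot 8 empty => index 8.
Insert 900: h=16, slots 16,0,3,8 occupied => index 15.
Insert 410: h=2, slot 2 empty => index 2.
Insert 390: h=16, slots 16,0,3,8,15,7 occupied => index 1.
Table: [662, 390, 410, 309, -, -, -, 721, 875, 196, -, -, -, -, -, 900, 951]

15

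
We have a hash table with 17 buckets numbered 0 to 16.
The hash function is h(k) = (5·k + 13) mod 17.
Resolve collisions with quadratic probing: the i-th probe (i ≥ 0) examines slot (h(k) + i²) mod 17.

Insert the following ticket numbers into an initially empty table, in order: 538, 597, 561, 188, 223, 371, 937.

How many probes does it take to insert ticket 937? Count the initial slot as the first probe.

3

538 hashes to 0; slot 0 is free => place at 0.
597 hashes to 6; slot 6 is free => place at 6.
561 hashes to 13; slot 13 is free => place at 13.
188 hashes to 1; slot 1 is free => place at 1.
223 hashes to 6; 6 taken => place at 7.
371 hashes to 15; slot 15 is free => place at 15.
937 hashes to 6; 6,7 taken => place at 10.
Table: [538, 188, -, -, -, -, 597, 223, -, -, 937, -, -, 561, -, 371, -]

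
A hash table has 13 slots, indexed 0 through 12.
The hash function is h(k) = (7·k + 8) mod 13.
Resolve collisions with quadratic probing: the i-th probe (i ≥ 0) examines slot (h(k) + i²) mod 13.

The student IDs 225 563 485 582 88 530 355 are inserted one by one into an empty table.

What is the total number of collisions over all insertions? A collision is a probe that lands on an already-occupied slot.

11

225 hashes to 10; slot 10 is free → place at 10.
563 hashes to 10; 10 taken → place at 11.
485 hashes to 10; 10,11 taken → place at 1.
582 hashes to 0; slot 0 is free → place at 0.
88 hashes to 0; 0,1 taken → place at 4.
530 hashes to 0; 0,1,4 taken → place at 9.
355 hashes to 10; 10,11,1 taken → place at 6.
Table: [582, 485, —, —, 88, —, 355, —, —, 530, 225, 563, —]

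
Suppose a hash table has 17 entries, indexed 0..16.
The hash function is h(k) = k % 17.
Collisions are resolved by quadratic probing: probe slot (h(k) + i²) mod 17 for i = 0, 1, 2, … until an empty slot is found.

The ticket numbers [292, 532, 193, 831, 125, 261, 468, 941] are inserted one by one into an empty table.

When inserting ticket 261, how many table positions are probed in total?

3

292: h=3 => slot 3
532: h=5 => slot 5
193: h=6 => slot 6
831: h=15 => slot 15
125: h=6, probe 6,7 => slot 7
261: h=6, probe 6,7,10 => slot 10
468: h=9 => slot 9
941: h=6, probe 6,7,10,15,5,14 => slot 14
Table: [-, -, -, 292, -, 532, 193, 125, -, 468, 261, -, -, -, 941, 831, -]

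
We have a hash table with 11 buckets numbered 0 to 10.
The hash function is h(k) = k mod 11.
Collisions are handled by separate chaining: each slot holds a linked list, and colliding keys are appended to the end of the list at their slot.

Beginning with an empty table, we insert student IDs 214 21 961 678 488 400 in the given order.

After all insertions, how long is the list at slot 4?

214 → bucket 5
21 → bucket 10
961 → bucket 4
678 → bucket 7
488 → bucket 4 (collision)
400 → bucket 4 (collision)
Final buckets:
0: _
1: _
2: _
3: _
4: 961 -> 488 -> 400
5: 214
6: _
7: 678
8: _
9: _
10: 21

3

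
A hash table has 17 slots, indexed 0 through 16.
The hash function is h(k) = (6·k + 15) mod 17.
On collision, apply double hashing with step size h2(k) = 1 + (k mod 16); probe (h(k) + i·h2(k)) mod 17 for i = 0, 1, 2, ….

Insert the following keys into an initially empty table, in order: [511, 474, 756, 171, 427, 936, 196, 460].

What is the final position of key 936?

13

511 hashes to 4; slot 4 is free -> place at 4.
474 hashes to 3; slot 3 is free -> place at 3.
756 hashes to 12; slot 12 is free -> place at 12.
171 hashes to 4, h2=12; 4 taken -> place at 16.
427 hashes to 10; slot 10 is free -> place at 10.
936 hashes to 4, h2=9; 4 taken -> place at 13.
196 hashes to 1; slot 1 is free -> place at 1.
460 hashes to 4, h2=13; 4 taken -> place at 0.
Table: [460, 196, ∅, 474, 511, ∅, ∅, ∅, ∅, ∅, 427, ∅, 756, 936, ∅, ∅, 171]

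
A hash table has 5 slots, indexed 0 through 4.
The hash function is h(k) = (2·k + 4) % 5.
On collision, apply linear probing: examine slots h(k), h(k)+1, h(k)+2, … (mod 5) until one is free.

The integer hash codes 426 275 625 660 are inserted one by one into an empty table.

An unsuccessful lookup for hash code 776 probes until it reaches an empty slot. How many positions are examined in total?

426: h=1 → slot 1
275: h=4 → slot 4
625: h=4, probe 4,0 → slot 0
660: h=4, probe 4,0,1,2 → slot 2
Table: [625, 426, 660, _, 275]
Lookup 776: h=1, probe 1,2,3 → slot 3 empty, not found.

3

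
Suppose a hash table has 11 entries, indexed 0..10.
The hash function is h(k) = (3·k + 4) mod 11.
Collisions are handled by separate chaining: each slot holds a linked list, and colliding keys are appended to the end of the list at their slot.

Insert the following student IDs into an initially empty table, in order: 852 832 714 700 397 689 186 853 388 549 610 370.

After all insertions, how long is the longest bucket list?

4

Insert 852: h=8, bucket 8 empty → new chain.
Insert 832: h=3, bucket 3 empty → new chain.
Insert 714: h=1, bucket 1 empty → new chain.
Insert 700: h=3, bucket 3 nonempty → append to chain.
Insert 397: h=7, bucket 7 empty → new chain.
Insert 689: h=3, bucket 3 nonempty → append to chain.
Insert 186: h=1, bucket 1 nonempty → append to chain.
Insert 853: h=0, bucket 0 empty → new chain.
Insert 388: h=2, bucket 2 empty → new chain.
Insert 549: h=1, bucket 1 nonempty → append to chain.
Insert 610: h=8, bucket 8 nonempty → append to chain.
Insert 370: h=3, bucket 3 nonempty → append to chain.
Final buckets:
0: 853
1: 714 -> 186 -> 549
2: 388
3: 832 -> 700 -> 689 -> 370
4: -
5: -
6: -
7: 397
8: 852 -> 610
9: -
10: -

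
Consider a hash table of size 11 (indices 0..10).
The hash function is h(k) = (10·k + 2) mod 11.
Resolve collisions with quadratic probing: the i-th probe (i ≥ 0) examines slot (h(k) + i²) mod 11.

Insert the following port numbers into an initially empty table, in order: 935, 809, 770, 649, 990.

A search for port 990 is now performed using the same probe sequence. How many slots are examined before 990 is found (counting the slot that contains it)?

935: h=2 -> slot 2
809: h=7 -> slot 7
770: h=2, probe 2,3 -> slot 3
649: h=2, probe 2,3,6 -> slot 6
990: h=2, probe 2,3,6,0 -> slot 0
Table: [990, —, 935, 770, —, —, 649, 809, —, —, —]
Lookup 990: h=2, probe 2,3,6,0 → found at 0.

4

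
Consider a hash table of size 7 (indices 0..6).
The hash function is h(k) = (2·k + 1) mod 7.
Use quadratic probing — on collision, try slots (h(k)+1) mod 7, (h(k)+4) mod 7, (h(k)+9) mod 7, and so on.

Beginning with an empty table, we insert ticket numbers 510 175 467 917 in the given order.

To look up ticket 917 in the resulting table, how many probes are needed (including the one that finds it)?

2

510: h=6 -> slot 6
175: h=1 -> slot 1
467: h=4 -> slot 4
917: h=1, probe 1,2 -> slot 2
Table: [_, 175, 917, _, 467, _, 510]
Lookup 917: h=1, probe 1,2 → found at 2.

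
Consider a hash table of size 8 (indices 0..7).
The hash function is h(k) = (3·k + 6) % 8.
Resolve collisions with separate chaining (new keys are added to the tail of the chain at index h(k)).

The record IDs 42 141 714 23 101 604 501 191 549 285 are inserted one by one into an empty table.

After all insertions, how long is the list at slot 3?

2

Insert 42: h=4, bucket 4 empty -> new chain.
Insert 141: h=5, bucket 5 empty -> new chain.
Insert 714: h=4, bucket 4 nonempty -> append to chain.
Insert 23: h=3, bucket 3 empty -> new chain.
Insert 101: h=5, bucket 5 nonempty -> append to chain.
Insert 604: h=2, bucket 2 empty -> new chain.
Insert 501: h=5, bucket 5 nonempty -> append to chain.
Insert 191: h=3, bucket 3 nonempty -> append to chain.
Insert 549: h=5, bucket 5 nonempty -> append to chain.
Insert 285: h=5, bucket 5 nonempty -> append to chain.
Final buckets:
0: ∅
1: ∅
2: 604
3: 23 -> 191
4: 42 -> 714
5: 141 -> 101 -> 501 -> 549 -> 285
6: ∅
7: ∅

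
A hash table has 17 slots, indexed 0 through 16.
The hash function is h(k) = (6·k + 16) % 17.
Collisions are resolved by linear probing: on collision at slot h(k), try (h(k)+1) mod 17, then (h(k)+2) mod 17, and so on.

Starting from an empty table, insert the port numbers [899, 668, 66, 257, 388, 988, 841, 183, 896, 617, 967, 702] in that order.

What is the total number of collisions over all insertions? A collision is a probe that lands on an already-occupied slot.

15

899 hashes to 4; slot 4 is free -> place at 4.
668 hashes to 12; slot 12 is free -> place at 12.
66 hashes to 4; 4 taken -> place at 5.
257 hashes to 11; slot 11 is free -> place at 11.
388 hashes to 15; slot 15 is free -> place at 15.
988 hashes to 11; 11,12 taken -> place at 13.
841 hashes to 13; 13 taken -> place at 14.
183 hashes to 9; slot 9 is free -> place at 9.
896 hashes to 3; slot 3 is free -> place at 3.
617 hashes to 12; 12,13,14,15 taken -> place at 16.
967 hashes to 4; 4,5 taken -> place at 6.
702 hashes to 12; 12,13,14,15,16 taken -> place at 0.
Table: [702, -, -, 896, 899, 66, 967, -, -, 183, -, 257, 668, 988, 841, 388, 617]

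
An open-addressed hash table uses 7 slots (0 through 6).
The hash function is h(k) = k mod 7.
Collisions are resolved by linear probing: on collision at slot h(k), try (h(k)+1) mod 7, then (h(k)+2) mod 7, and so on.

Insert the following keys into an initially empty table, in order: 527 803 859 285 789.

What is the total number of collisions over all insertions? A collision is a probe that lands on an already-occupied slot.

6

527 hashes to 2; slot 2 is free → place at 2.
803 hashes to 5; slot 5 is free → place at 5.
859 hashes to 5; 5 taken → place at 6.
285 hashes to 5; 5,6 taken → place at 0.
789 hashes to 5; 5,6,0 taken → place at 1.
Table: [285, 789, 527, -, -, 803, 859]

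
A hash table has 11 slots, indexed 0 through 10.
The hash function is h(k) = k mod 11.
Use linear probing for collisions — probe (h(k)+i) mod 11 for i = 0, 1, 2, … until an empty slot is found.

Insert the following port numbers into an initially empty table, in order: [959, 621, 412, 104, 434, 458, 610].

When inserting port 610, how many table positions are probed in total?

6

959 hashes to 2; slot 2 is free -> place at 2.
621 hashes to 5; slot 5 is free -> place at 5.
412 hashes to 5; 5 taken -> place at 6.
104 hashes to 5; 5,6 taken -> place at 7.
434 hashes to 5; 5,6,7 taken -> place at 8.
458 hashes to 7; 7,8 taken -> place at 9.
610 hashes to 5; 5,6,7,8,9 taken -> place at 10.
Table: [., ., 959, ., ., 621, 412, 104, 434, 458, 610]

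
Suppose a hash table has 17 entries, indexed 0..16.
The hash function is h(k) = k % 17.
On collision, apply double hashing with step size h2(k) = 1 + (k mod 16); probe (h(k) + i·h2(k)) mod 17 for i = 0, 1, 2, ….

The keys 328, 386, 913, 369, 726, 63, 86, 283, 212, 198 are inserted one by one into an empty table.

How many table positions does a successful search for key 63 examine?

Insert 328: h=5, slot 5 empty -> index 5.
Insert 386: h=12, slot 12 empty -> index 12.
Insert 913: h=12, h2=2, slot 12 occupied -> index 14.
Insert 369: h=12, h2=2, slots 12,14 occupied -> index 16.
Insert 726: h=12, h2=7, slot 12 occupied -> index 2.
Insert 63: h=12, h2=16, slot 12 occupied -> index 11.
Insert 86: h=1, slot 1 empty -> index 1.
Insert 283: h=11, h2=12, slot 11 occupied -> index 6.
Insert 212: h=8, slot 8 empty -> index 8.
Insert 198: h=11, h2=7, slots 11,1,8 occupied -> index 15.
Table: [—, 86, 726, —, —, 328, 283, —, 212, —, —, 63, 386, —, 913, 198, 369]
Lookup 63: h=12, h2=16, probe 12,11 → found at 11.

2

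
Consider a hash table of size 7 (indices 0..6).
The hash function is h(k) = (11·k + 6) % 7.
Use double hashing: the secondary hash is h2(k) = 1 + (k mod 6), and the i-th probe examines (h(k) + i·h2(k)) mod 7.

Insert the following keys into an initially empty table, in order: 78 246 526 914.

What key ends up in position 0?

78 hashes to 3; slot 3 is free => place at 3.
246 hashes to 3, h2=1; 3 taken => place at 4.
526 hashes to 3, h2=5; 3 taken => place at 1.
914 hashes to 1, h2=3; 1,4 taken => place at 0.
Table: [914, 526, —, 78, 246, —, —]

914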